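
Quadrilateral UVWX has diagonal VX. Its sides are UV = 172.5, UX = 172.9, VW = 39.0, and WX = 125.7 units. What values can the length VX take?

86.7 < VX < 164.7

From triangle UVX: |172.5 − 172.9| < VX < 172.5 + 172.9, i.e. 0.4 < VX < 345.4.
From triangle WVX: 86.7 < VX < 164.7.
Both must hold, so VX lies in the intersection.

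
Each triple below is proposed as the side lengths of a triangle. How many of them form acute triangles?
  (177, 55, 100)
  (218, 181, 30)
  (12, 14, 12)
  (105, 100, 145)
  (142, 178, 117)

2

(177,55,100): 55+100 ≤ 177, not a triangle
(218,181,30): 30+181 ≤ 218, not a triangle
(12,14,12): 12²+12² = 288 > 196 = 14² → acute
(105,100,145): 100²+105² = 21025 = 145² → right
(142,178,117): 117²+142² = 33853 > 31684 = 178² → acute
2 of the 5 are acute.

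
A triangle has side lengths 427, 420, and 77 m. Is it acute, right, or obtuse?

right

Compare the square of the longest side to the sum of squares of the other two: 77² + 420² = 182329 = 427².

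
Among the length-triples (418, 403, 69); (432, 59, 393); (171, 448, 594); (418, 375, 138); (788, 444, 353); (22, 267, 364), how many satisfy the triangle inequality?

(69,403,418): 69+403 > 418 → valid
(59,393,432): 59+393 > 432 → valid
(171,448,594): 171+448 > 594 → valid
(138,375,418): 138+375 > 418 → valid
(353,444,788): 353+444 > 788 → valid
(22,267,364): 22+267 ≤ 364 → not valid
5 of the 6 triples form a triangle.

5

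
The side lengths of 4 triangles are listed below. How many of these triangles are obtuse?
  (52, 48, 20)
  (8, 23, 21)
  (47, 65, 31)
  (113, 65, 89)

(52,48,20): 20²+48² = 2704 = 52² → right
(8,23,21): 8²+21² = 505 < 529 = 23² → obtuse
(47,65,31): 31²+47² = 3170 < 4225 = 65² → obtuse
(113,65,89): 65²+89² = 12146 < 12769 = 113² → obtuse
3 of the 4 are obtuse.

3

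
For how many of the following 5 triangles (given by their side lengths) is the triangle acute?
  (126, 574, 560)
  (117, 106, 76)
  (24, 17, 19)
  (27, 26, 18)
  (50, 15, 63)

3

(126,574,560): 126²+560² = 329476 = 574² → right
(117,106,76): 76²+106² = 17012 > 13689 = 117² → acute
(24,17,19): 17²+19² = 650 > 576 = 24² → acute
(27,26,18): 18²+26² = 1000 > 729 = 27² → acute
(50,15,63): 15²+50² = 2725 < 3969 = 63² → obtuse
3 of the 5 are acute.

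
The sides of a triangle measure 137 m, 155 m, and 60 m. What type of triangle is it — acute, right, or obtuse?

Compare the square of the longest side to the sum of squares of the other two: 60² + 137² = 22369 < 24025 = 155².

obtuse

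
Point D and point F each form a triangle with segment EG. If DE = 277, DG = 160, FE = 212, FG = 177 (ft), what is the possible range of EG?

From triangle DEG: |277 − 160| < EG < 277 + 160, i.e. 117 < EG < 437.
From triangle FEG: 35 < EG < 389.
Both must hold, so EG lies in the intersection.

117 < EG < 389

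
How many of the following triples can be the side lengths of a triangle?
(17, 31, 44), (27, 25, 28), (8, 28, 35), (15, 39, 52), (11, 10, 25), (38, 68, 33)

5

(17,31,44): 17+31 > 44 → valid
(25,27,28): 25+27 > 28 → valid
(8,28,35): 8+28 > 35 → valid
(15,39,52): 15+39 > 52 → valid
(10,11,25): 10+11 ≤ 25 → not valid
(33,38,68): 33+38 > 68 → valid
5 of the 6 triples form a triangle.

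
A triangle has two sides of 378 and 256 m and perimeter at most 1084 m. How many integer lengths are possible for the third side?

328

Triangle inequality: 122 < x < 634. Perimeter ≤ 1084 gives x ≤ 1084 − 378 − 256 = 450.
So 122 < x ≤ 450; integers 123 through 450: 328 values.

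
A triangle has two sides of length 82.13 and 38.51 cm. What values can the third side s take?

By the triangle inequality, s must be less than 82.13 + 38.51 = 120.64 and greater than |82.13 − 38.51| = 43.62.

43.62 < s < 120.64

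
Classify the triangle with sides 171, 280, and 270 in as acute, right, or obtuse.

Compare the square of the longest side to the sum of squares of the other two: 171² + 270² = 102141 > 78400 = 280².

acute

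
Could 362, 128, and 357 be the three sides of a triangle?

Yes

The longest side is 362, and the other two sum to 485.
Since 485 > 362, the triangle inequality holds.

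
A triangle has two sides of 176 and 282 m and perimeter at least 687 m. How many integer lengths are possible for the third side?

Triangle inequality: 106 < x < 458. Perimeter ≥ 687 gives x ≥ 687 − 176 − 282 = 229.
So 229 ≤ x < 458; integers 229 through 457: 229 values.

229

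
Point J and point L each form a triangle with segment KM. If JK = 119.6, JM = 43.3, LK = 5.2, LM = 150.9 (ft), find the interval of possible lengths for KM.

145.7 < KM < 156.1

From triangle JKM: |119.6 − 43.3| < KM < 119.6 + 43.3, i.e. 76.3 < KM < 162.9.
From triangle LKM: 145.7 < KM < 156.1.
Both must hold, so KM lies in the intersection.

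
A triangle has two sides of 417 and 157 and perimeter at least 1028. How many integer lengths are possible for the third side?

Triangle inequality: 260 < x < 574. Perimeter ≥ 1028 gives x ≥ 1028 − 417 − 157 = 454.
So 454 ≤ x < 574; integers 454 through 573: 120 values.

120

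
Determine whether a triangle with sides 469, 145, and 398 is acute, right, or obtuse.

Compare the square of the longest side to the sum of squares of the other two: 145² + 398² = 179429 < 219961 = 469².

obtuse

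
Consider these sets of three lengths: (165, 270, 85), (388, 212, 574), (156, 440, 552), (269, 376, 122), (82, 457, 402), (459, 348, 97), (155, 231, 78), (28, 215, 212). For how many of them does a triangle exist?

(85,165,270): 85+165 ≤ 270 → not valid
(212,388,574): 212+388 > 574 → valid
(156,440,552): 156+440 > 552 → valid
(122,269,376): 122+269 > 376 → valid
(82,402,457): 82+402 > 457 → valid
(97,348,459): 97+348 ≤ 459 → not valid
(78,155,231): 78+155 > 231 → valid
(28,212,215): 28+212 > 215 → valid
6 of the 8 triples form a triangle.

6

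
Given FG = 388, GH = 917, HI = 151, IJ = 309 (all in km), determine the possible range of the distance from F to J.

69 ≤ FJ ≤ 1765 km

The maximum is all hops collinear in one direction: 388 + 917 + 151 + 309 = 1765.
The longest hop is 917; the others sum to 848. Folding the others back against it leaves at least 917 − 848 = 69.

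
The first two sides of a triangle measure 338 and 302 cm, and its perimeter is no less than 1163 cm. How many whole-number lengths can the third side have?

Triangle inequality: 36 < x < 640. Perimeter ≥ 1163 gives x ≥ 1163 − 338 − 302 = 523.
So 523 ≤ x < 640; integers 523 through 639: 117 values.

117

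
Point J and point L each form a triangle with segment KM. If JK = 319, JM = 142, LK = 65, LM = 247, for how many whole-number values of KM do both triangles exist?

From triangle JKM: 177 < KM < 461.
From triangle LKM: 182 < KM < 312.
Intersection: 182 < KM < 312, so integers 183 through 311: 129 values.

129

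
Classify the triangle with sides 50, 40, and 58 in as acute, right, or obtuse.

acute

Compare the square of the longest side to the sum of squares of the other two: 40² + 50² = 4100 > 3364 = 58².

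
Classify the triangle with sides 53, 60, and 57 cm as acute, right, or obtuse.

Compare the square of the longest side to the sum of squares of the other two: 53² + 57² = 6058 > 3600 = 60².

acute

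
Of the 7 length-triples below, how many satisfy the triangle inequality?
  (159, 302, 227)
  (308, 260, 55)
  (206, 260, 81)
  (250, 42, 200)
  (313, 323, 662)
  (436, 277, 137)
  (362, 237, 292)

4

(159,227,302): 159+227 > 302 → valid
(55,260,308): 55+260 > 308 → valid
(81,206,260): 81+206 > 260 → valid
(42,200,250): 42+200 ≤ 250 → not valid
(313,323,662): 313+323 ≤ 662 → not valid
(137,277,436): 137+277 ≤ 436 → not valid
(237,292,362): 237+292 > 362 → valid
4 of the 7 triples form a triangle.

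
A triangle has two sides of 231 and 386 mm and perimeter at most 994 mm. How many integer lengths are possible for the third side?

Triangle inequality: 155 < x < 617. Perimeter ≤ 994 gives x ≤ 994 − 231 − 386 = 377.
So 155 < x ≤ 377; integers 156 through 377: 222 values.

222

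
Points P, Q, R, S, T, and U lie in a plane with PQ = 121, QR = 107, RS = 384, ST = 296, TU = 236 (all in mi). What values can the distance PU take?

The maximum is all hops collinear in one direction: 121 + 107 + 384 + 296 + 236 = 1144.
The longest hop is 384; the others sum to 760. Since 384 ≤ 760, the path can fold back on itself completely, so the minimum distance is 0.

0 ≤ PU ≤ 1144 mi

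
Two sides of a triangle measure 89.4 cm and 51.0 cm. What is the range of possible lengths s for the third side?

38.4 < s < 140.4 (cm)

By the triangle inequality, s must be less than 89.4 + 51.0 = 140.4 and greater than |89.4 − 51.0| = 38.4.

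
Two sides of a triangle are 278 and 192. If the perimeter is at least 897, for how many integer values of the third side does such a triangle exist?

Triangle inequality: 86 < x < 470. Perimeter ≥ 897 gives x ≥ 897 − 278 − 192 = 427.
So 427 ≤ x < 470; integers 427 through 469: 43 values.

43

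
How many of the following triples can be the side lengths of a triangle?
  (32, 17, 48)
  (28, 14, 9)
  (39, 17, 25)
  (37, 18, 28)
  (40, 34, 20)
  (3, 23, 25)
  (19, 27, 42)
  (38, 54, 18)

7

(17,32,48): 17+32 > 48 → valid
(9,14,28): 9+14 ≤ 28 → not valid
(17,25,39): 17+25 > 39 → valid
(18,28,37): 18+28 > 37 → valid
(20,34,40): 20+34 > 40 → valid
(3,23,25): 3+23 > 25 → valid
(19,27,42): 19+27 > 42 → valid
(18,38,54): 18+38 > 54 → valid
7 of the 8 triples form a triangle.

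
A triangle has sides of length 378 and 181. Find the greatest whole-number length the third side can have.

The third side must be strictly less than 378 + 181 = 559.
The largest integer below 559 is 558.

558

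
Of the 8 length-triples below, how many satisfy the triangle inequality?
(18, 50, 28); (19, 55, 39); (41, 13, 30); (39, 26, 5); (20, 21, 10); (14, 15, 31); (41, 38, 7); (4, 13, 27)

(18,28,50): 18+28 ≤ 50 → not valid
(19,39,55): 19+39 > 55 → valid
(13,30,41): 13+30 > 41 → valid
(5,26,39): 5+26 ≤ 39 → not valid
(10,20,21): 10+20 > 21 → valid
(14,15,31): 14+15 ≤ 31 → not valid
(7,38,41): 7+38 > 41 → valid
(4,13,27): 4+13 ≤ 27 → not valid
4 of the 8 triples form a triangle.

4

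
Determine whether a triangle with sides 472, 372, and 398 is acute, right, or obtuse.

acute

Compare the square of the longest side to the sum of squares of the other two: 372² + 398² = 296788 > 222784 = 472².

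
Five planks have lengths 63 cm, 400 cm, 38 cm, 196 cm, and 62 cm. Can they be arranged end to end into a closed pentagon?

For a pentagon, each side must be shorter than the sum of the others.
Here the longest side is 400, but the remaining 4 sides sum to only 359.

No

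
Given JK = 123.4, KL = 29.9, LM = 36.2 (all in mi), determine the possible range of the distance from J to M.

The maximum is all hops collinear in one direction: 123.4 + 29.9 + 36.2 = 189.5.
The longest hop is 123.4; the others sum to 66.1. Folding the others back against it leaves at least 123.4 − 66.1 = 57.3.

57.3 ≤ JM ≤ 189.5 mi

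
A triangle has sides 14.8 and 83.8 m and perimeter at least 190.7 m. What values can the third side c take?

Triangle inequality alone gives 69.0 < c < 98.6.
The perimeter condition gives c ≥ 190.7 − 14.8 − 83.8 = 92.1.
Intersecting the two: 92.1 ≤ c < 98.6.

92.1 ≤ c < 98.6 m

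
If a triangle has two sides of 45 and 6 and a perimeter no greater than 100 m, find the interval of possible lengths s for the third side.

Triangle inequality alone gives 39 < s < 51.
The perimeter condition gives s ≤ 100 − 45 − 6 = 49.
Intersecting the two: 39 < s ≤ 49.

39 < s ≤ 49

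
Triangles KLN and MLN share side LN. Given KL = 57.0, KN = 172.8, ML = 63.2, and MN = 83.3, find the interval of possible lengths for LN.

From triangle KLN: |57.0 − 172.8| < LN < 57.0 + 172.8, i.e. 115.8 < LN < 229.8.
From triangle MLN: 20.1 < LN < 146.5.
Both must hold, so LN lies in the intersection.

115.8 < LN < 146.5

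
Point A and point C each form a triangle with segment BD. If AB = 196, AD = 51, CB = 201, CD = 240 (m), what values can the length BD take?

145 < BD < 247

From triangle ABD: |196 − 51| < BD < 196 + 51, i.e. 145 < BD < 247.
From triangle CBD: 39 < BD < 441.
Both must hold, so BD lies in the intersection.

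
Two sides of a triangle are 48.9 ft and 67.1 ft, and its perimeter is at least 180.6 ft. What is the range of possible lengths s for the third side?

64.6 ≤ s < 116.0

Triangle inequality alone gives 18.2 < s < 116.0.
The perimeter condition gives s ≥ 180.6 − 48.9 − 67.1 = 64.6.
Intersecting the two: 64.6 ≤ s < 116.0.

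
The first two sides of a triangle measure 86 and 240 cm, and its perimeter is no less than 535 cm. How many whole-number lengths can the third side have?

Triangle inequality: 154 < x < 326. Perimeter ≥ 535 gives x ≥ 535 − 86 − 240 = 209.
So 209 ≤ x < 326; integers 209 through 325: 117 values.

117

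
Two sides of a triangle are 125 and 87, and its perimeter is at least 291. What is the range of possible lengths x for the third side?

Triangle inequality alone gives 38 < x < 212.
The perimeter condition gives x ≥ 291 − 125 − 87 = 79.
Intersecting the two: 79 ≤ x < 212.

79 ≤ x < 212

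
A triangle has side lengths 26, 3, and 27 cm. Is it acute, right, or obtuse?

Compare the square of the longest side to the sum of squares of the other two: 3² + 26² = 685 < 729 = 27².

obtuse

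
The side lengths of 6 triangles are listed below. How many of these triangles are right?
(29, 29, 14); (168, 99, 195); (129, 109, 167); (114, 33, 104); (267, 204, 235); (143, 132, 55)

2

(29,29,14): 14²+29² = 1037 > 841 = 29² → acute
(168,99,195): 99²+168² = 38025 = 195² → right
(129,109,167): 109²+129² = 28522 > 27889 = 167² → acute
(114,33,104): 33²+104² = 11905 < 12996 = 114² → obtuse
(267,204,235): 204²+235² = 96841 > 71289 = 267² → acute
(143,132,55): 55²+132² = 20449 = 143² → right
2 of the 6 are right.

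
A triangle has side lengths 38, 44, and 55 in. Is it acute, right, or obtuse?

acute

Compare the square of the longest side to the sum of squares of the other two: 38² + 44² = 3380 > 3025 = 55².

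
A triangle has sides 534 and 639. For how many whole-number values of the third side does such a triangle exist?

1067

The third side lies in the open interval (105, 1173).
Integers from 106 to 1172 inclusive: 1172 − 106 + 1 = 1067.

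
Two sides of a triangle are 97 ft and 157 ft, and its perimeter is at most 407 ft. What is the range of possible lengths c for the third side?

Triangle inequality alone gives 60 < c < 254.
The perimeter condition gives c ≤ 407 − 97 − 157 = 153.
Intersecting the two: 60 < c ≤ 153.

60 < c ≤ 153 ft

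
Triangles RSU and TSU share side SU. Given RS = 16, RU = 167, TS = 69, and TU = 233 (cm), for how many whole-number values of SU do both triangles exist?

From triangle RSU: 151 < SU < 183.
From triangle TSU: 164 < SU < 302.
Intersection: 164 < SU < 183, so integers 165 through 182: 18 values.

18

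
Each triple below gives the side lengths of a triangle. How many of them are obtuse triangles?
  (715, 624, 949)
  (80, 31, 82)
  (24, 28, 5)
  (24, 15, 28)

1

(715,624,949): 624²+715² = 900601 = 949² → right
(80,31,82): 31²+80² = 7361 > 6724 = 82² → acute
(24,28,5): 5²+24² = 601 < 784 = 28² → obtuse
(24,15,28): 15²+24² = 801 > 784 = 28² → acute
1 of the 4 is obtuse.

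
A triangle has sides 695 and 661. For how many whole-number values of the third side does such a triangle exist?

The third side lies in the open interval (34, 1356).
Integers from 35 to 1355 inclusive: 1355 − 35 + 1 = 1321.

1321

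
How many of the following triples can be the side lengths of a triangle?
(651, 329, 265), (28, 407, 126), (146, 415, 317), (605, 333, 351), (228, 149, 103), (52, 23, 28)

(265,329,651): 265+329 ≤ 651 → not valid
(28,126,407): 28+126 ≤ 407 → not valid
(146,317,415): 146+317 > 415 → valid
(333,351,605): 333+351 > 605 → valid
(103,149,228): 103+149 > 228 → valid
(23,28,52): 23+28 ≤ 52 → not valid
3 of the 6 triples form a triangle.

3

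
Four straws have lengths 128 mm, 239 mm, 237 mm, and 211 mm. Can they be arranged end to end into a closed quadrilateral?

A quadrilateral exists iff every side is shorter than the sum of the others — equivalently, the longest side is less than the sum of the rest.
Longest side 239 < 576 (sum of the remaining 3), so yes.

Yes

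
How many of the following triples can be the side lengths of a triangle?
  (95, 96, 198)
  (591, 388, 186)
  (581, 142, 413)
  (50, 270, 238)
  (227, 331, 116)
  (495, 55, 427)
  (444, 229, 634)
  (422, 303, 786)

3

(95,96,198): 95+96 ≤ 198 → not valid
(186,388,591): 186+388 ≤ 591 → not valid
(142,413,581): 142+413 ≤ 581 → not valid
(50,238,270): 50+238 > 270 → valid
(116,227,331): 116+227 > 331 → valid
(55,427,495): 55+427 ≤ 495 → not valid
(229,444,634): 229+444 > 634 → valid
(303,422,786): 303+422 ≤ 786 → not valid
3 of the 8 triples form a triangle.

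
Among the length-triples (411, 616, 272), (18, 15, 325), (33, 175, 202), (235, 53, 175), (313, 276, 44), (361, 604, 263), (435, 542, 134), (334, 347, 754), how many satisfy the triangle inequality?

(272,411,616): 272+411 > 616 → valid
(15,18,325): 15+18 ≤ 325 → not valid
(33,175,202): 33+175 > 202 → valid
(53,175,235): 53+175 ≤ 235 → not valid
(44,276,313): 44+276 > 313 → valid
(263,361,604): 263+361 > 604 → valid
(134,435,542): 134+435 > 542 → valid
(334,347,754): 334+347 ≤ 754 → not valid
5 of the 8 triples form a triangle.

5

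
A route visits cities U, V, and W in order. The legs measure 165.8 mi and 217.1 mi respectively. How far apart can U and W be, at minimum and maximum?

51.3 ≤ UW ≤ 382.9 mi

By the triangle inequality, |165.8 − 217.1| ≤ UW ≤ 165.8 + 217.1.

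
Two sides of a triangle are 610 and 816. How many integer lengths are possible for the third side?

The third side lies in the open interval (206, 1426).
Integers from 207 to 1425 inclusive: 1425 − 207 + 1 = 1219.

1219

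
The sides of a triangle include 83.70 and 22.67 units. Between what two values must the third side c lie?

By the triangle inequality, c must be less than 83.70 + 22.67 = 106.37 and greater than |83.70 − 22.67| = 61.03.

61.03 < c < 106.37 (units)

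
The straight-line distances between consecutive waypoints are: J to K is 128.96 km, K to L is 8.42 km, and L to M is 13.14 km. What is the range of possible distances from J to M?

107.40 ≤ JM ≤ 150.52 km

The maximum is all hops collinear in one direction: 128.96 + 8.42 + 13.14 = 150.52.
The longest hop is 128.96; the others sum to 21.56. Folding the others back against it leaves at least 128.96 − 21.56 = 107.40.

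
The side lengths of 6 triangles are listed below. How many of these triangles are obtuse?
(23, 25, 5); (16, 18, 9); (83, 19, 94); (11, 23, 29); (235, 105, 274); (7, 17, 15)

(23,25,5): 5²+23² = 554 < 625 = 25² → obtuse
(16,18,9): 9²+16² = 337 > 324 = 18² → acute
(83,19,94): 19²+83² = 7250 < 8836 = 94² → obtuse
(11,23,29): 11²+23² = 650 < 841 = 29² → obtuse
(235,105,274): 105²+235² = 66250 < 75076 = 274² → obtuse
(7,17,15): 7²+15² = 274 < 289 = 17² → obtuse
5 of the 6 are obtuse.

5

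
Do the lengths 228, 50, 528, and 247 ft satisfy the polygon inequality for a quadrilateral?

For a quadrilateral, each side must be shorter than the sum of the others.
Here the longest side is 528, but the remaining 3 sides sum to only 525.

No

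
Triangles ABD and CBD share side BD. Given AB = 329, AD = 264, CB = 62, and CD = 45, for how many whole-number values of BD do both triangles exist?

41

From triangle ABD: 65 < BD < 593.
From triangle CBD: 17 < BD < 107.
Intersection: 65 < BD < 107, so integers 66 through 106: 41 values.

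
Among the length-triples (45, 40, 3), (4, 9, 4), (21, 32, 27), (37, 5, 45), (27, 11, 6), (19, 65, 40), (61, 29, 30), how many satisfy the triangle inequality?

(3,40,45): 3+40 ≤ 45 → not valid
(4,4,9): 4+4 ≤ 9 → not valid
(21,27,32): 21+27 > 32 → valid
(5,37,45): 5+37 ≤ 45 → not valid
(6,11,27): 6+11 ≤ 27 → not valid
(19,40,65): 19+40 ≤ 65 → not valid
(29,30,61): 29+30 ≤ 61 → not valid
1 of the 7 triples forms a triangle.

1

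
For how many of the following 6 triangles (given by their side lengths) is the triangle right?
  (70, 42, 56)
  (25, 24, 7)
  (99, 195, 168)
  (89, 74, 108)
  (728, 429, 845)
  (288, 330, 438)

5

(70,42,56): 42²+56² = 4900 = 70² → right
(25,24,7): 7²+24² = 625 = 25² → right
(99,195,168): 99²+168² = 38025 = 195² → right
(89,74,108): 74²+89² = 13397 > 11664 = 108² → acute
(728,429,845): 429²+728² = 714025 = 845² → right
(288,330,438): 288²+330² = 191844 = 438² → right
5 of the 6 are right.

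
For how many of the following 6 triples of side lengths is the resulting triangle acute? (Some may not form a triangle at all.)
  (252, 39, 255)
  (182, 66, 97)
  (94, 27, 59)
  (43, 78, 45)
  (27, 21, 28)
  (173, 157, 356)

1

(252,39,255): 39²+252² = 65025 = 255² → right
(182,66,97): 66+97 ≤ 182, not a triangle
(94,27,59): 27+59 ≤ 94, not a triangle
(43,78,45): 43²+45² = 3874 < 6084 = 78² → obtuse
(27,21,28): 21²+27² = 1170 > 784 = 28² → acute
(173,157,356): 157+173 ≤ 356, not a triangle
1 of the 6 is acute.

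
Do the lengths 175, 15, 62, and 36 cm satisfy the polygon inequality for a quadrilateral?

No

For a quadrilateral, each side must be shorter than the sum of the others.
Here the longest side is 175, but the remaining 3 sides sum to only 113.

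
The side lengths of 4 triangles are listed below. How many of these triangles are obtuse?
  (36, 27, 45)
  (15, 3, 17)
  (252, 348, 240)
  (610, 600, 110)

(36,27,45): 27²+36² = 2025 = 45² → right
(15,3,17): 3²+15² = 234 < 289 = 17² → obtuse
(252,348,240): 240²+252² = 121104 = 348² → right
(610,600,110): 110²+600² = 372100 = 610² → right
1 of the 4 is obtuse.

1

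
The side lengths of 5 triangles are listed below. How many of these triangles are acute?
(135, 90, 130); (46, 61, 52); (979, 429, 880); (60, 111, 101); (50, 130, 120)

(135,90,130): 90²+130² = 25000 > 18225 = 135² → acute
(46,61,52): 46²+52² = 4820 > 3721 = 61² → acute
(979,429,880): 429²+880² = 958441 = 979² → right
(60,111,101): 60²+101² = 13801 > 12321 = 111² → acute
(50,130,120): 50²+120² = 16900 = 130² → right
3 of the 5 are acute.

3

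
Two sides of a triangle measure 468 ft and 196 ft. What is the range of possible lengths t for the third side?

272 < t < 664

By the triangle inequality, t must be less than 468 + 196 = 664 and greater than |468 − 196| = 272.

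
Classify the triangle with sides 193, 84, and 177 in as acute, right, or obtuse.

Compare the square of the longest side to the sum of squares of the other two: 84² + 177² = 38385 > 37249 = 193².

acute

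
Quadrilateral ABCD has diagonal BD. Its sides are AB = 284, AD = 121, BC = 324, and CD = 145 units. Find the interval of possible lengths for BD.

From triangle ABD: |284 − 121| < BD < 284 + 121, i.e. 163 < BD < 405.
From triangle CBD: 179 < BD < 469.
Both must hold, so BD lies in the intersection.

179 < BD < 405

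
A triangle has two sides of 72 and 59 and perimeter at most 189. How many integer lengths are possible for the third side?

Triangle inequality: 13 < x < 131. Perimeter ≤ 189 gives x ≤ 189 − 72 − 59 = 58.
So 13 < x ≤ 58; integers 14 through 58: 45 values.

45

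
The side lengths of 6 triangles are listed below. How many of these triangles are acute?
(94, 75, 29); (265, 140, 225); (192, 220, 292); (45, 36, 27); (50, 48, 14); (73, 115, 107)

1

(94,75,29): 29²+75² = 6466 < 8836 = 94² → obtuse
(265,140,225): 140²+225² = 70225 = 265² → right
(192,220,292): 192²+220² = 85264 = 292² → right
(45,36,27): 27²+36² = 2025 = 45² → right
(50,48,14): 14²+48² = 2500 = 50² → right
(73,115,107): 73²+107² = 16778 > 13225 = 115² → acute
1 of the 6 is acute.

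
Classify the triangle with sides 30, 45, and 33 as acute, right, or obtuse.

Compare the square of the longest side to the sum of squares of the other two: 30² + 33² = 1989 < 2025 = 45².

obtuse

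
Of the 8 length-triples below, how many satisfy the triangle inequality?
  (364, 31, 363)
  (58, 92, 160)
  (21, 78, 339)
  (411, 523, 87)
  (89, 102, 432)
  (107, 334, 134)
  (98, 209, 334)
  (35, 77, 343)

1

(31,363,364): 31+363 > 364 → valid
(58,92,160): 58+92 ≤ 160 → not valid
(21,78,339): 21+78 ≤ 339 → not valid
(87,411,523): 87+411 ≤ 523 → not valid
(89,102,432): 89+102 ≤ 432 → not valid
(107,134,334): 107+134 ≤ 334 → not valid
(98,209,334): 98+209 ≤ 334 → not valid
(35,77,343): 35+77 ≤ 343 → not valid
1 of the 8 triples forms a triangle.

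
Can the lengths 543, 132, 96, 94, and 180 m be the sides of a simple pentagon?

For a pentagon, each side must be shorter than the sum of the others.
Here the longest side is 543, but the remaining 4 sides sum to only 502.

No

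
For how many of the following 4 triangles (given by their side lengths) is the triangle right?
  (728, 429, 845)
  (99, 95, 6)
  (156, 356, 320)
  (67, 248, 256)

2

(728,429,845): 429²+728² = 714025 = 845² → right
(99,95,6): 6²+95² = 9061 < 9801 = 99² → obtuse
(156,356,320): 156²+320² = 126736 = 356² → right
(67,248,256): 67²+248² = 65993 > 65536 = 256² → acute
2 of the 4 are right.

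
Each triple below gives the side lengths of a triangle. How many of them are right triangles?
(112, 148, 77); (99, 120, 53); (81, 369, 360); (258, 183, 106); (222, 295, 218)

(112,148,77): 77²+112² = 18473 < 21904 = 148² → obtuse
(99,120,53): 53²+99² = 12610 < 14400 = 120² → obtuse
(81,369,360): 81²+360² = 136161 = 369² → right
(258,183,106): 106²+183² = 44725 < 66564 = 258² → obtuse
(222,295,218): 218²+222² = 96808 > 87025 = 295² → acute
1 of the 5 is right.

1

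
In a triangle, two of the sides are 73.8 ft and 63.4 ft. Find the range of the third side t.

10.4 < t < 137.2 (ft)

By the triangle inequality, t must be less than 73.8 + 63.4 = 137.2 and greater than |73.8 − 63.4| = 10.4.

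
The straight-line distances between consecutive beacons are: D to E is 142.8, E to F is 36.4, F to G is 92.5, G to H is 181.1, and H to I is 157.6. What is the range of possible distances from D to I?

0 ≤ DI ≤ 610.4

The maximum is all hops collinear in one direction: 142.8 + 36.4 + 92.5 + 181.1 + 157.6 = 610.4.
The longest hop is 181.1; the others sum to 429.3. Since 181.1 ≤ 429.3, the path can fold back on itself completely, so the minimum distance is 0.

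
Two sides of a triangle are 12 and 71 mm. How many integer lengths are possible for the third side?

The third side lies in the open interval (59, 83).
Integers from 60 to 82 inclusive: 82 − 60 + 1 = 23.

23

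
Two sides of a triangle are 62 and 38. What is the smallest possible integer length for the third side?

The third side must be strictly greater than |62 − 38| = 24.
The smallest integer above 24 is 25.

25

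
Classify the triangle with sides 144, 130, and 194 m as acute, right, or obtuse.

Compare the square of the longest side to the sum of squares of the other two: 130² + 144² = 37636 = 194².

right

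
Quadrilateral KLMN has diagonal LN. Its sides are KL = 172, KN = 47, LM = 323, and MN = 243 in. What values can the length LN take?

125 < LN < 219

From triangle KLN: |172 − 47| < LN < 172 + 47, i.e. 125 < LN < 219.
From triangle MLN: 80 < LN < 566.
Both must hold, so LN lies in the intersection.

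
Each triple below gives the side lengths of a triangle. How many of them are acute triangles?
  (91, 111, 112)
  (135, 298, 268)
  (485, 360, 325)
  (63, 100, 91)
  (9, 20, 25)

3

(91,111,112): 91²+111² = 20602 > 12544 = 112² → acute
(135,298,268): 135²+268² = 90049 > 88804 = 298² → acute
(485,360,325): 325²+360² = 235225 = 485² → right
(63,100,91): 63²+91² = 12250 > 10000 = 100² → acute
(9,20,25): 9²+20² = 481 < 625 = 25² → obtuse
3 of the 5 are acute.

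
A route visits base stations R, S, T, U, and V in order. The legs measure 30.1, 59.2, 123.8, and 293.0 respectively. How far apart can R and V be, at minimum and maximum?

79.9 ≤ RV ≤ 506.1

The maximum is all hops collinear in one direction: 30.1 + 59.2 + 123.8 + 293.0 = 506.1.
The longest hop is 293.0; the others sum to 213.1. Folding the others back against it leaves at least 293.0 − 213.1 = 79.9.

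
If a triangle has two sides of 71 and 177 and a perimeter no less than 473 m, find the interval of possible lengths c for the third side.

Triangle inequality alone gives 106 < c < 248.
The perimeter condition gives c ≥ 473 − 71 − 177 = 225.
Intersecting the two: 225 ≤ c < 248.

225 ≤ c < 248 m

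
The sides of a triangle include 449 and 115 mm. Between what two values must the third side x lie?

334 < x < 564 (mm)

By the triangle inequality, x must be less than 449 + 115 = 564 and greater than |449 − 115| = 334.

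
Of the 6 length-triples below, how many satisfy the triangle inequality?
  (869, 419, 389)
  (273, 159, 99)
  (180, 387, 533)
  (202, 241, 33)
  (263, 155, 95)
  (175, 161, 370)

(389,419,869): 389+419 ≤ 869 → not valid
(99,159,273): 99+159 ≤ 273 → not valid
(180,387,533): 180+387 > 533 → valid
(33,202,241): 33+202 ≤ 241 → not valid
(95,155,263): 95+155 ≤ 263 → not valid
(161,175,370): 161+175 ≤ 370 → not valid
1 of the 6 triples forms a triangle.

1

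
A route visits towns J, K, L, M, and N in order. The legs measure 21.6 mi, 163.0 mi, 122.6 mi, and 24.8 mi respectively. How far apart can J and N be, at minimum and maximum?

0 ≤ JN ≤ 332.0 mi

The maximum is all hops collinear in one direction: 21.6 + 163.0 + 122.6 + 24.8 = 332.0.
The longest hop is 163.0; the others sum to 169.0. Since 163.0 ≤ 169.0, the path can fold back on itself completely, so the minimum distance is 0.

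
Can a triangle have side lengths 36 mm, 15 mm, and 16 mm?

No

The longest side is 36, but the other two sum to only 31.
31 < 36, so the triangle inequality fails.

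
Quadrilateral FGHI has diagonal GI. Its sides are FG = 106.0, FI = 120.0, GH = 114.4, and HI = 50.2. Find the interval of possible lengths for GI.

From triangle FGI: |106.0 − 120.0| < GI < 106.0 + 120.0, i.e. 14.0 < GI < 226.0.
From triangle HGI: 64.2 < GI < 164.6.
Both must hold, so GI lies in the intersection.

64.2 < GI < 164.6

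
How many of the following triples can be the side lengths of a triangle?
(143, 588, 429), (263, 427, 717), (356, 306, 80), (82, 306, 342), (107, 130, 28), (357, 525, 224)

(143,429,588): 143+429 ≤ 588 → not valid
(263,427,717): 263+427 ≤ 717 → not valid
(80,306,356): 80+306 > 356 → valid
(82,306,342): 82+306 > 342 → valid
(28,107,130): 28+107 > 130 → valid
(224,357,525): 224+357 > 525 → valid
4 of the 6 triples form a triangle.

4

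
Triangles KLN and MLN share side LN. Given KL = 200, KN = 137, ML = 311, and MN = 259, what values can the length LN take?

63 < LN < 337

From triangle KLN: |200 − 137| < LN < 200 + 137, i.e. 63 < LN < 337.
From triangle MLN: 52 < LN < 570.
Both must hold, so LN lies in the intersection.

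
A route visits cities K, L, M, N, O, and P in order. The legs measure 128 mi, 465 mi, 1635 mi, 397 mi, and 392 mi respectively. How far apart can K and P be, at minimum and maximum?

The maximum is all hops collinear in one direction: 128 + 465 + 1635 + 397 + 392 = 3017.
The longest hop is 1635; the others sum to 1382. Folding the others back against it leaves at least 1635 − 1382 = 253.

253 ≤ KP ≤ 3017 mi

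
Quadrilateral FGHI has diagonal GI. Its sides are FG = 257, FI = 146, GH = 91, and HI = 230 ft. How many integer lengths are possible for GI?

181

From triangle FGI: 111 < GI < 403.
From triangle HGI: 139 < GI < 321.
Intersection: 139 < GI < 321, so integers 140 through 320: 181 values.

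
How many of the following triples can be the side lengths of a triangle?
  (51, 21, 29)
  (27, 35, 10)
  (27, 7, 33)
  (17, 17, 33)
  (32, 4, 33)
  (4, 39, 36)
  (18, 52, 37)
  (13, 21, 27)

7

(21,29,51): 21+29 ≤ 51 → not valid
(10,27,35): 10+27 > 35 → valid
(7,27,33): 7+27 > 33 → valid
(17,17,33): 17+17 > 33 → valid
(4,32,33): 4+32 > 33 → valid
(4,36,39): 4+36 > 39 → valid
(18,37,52): 18+37 > 52 → valid
(13,21,27): 13+21 > 27 → valid
7 of the 8 triples form a triangle.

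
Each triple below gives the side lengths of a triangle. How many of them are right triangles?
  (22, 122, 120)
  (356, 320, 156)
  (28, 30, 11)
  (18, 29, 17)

2

(22,122,120): 22²+120² = 14884 = 122² → right
(356,320,156): 156²+320² = 126736 = 356² → right
(28,30,11): 11²+28² = 905 > 900 = 30² → acute
(18,29,17): 17²+18² = 613 < 841 = 29² → obtuse
2 of the 4 are right.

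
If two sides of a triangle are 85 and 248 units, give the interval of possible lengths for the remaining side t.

163 < t < 333

By the triangle inequality, t must be less than 85 + 248 = 333 and greater than |85 − 248| = 163.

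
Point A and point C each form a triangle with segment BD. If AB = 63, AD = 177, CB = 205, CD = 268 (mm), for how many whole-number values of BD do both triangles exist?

From triangle ABD: 114 < BD < 240.
From triangle CBD: 63 < BD < 473.
Intersection: 114 < BD < 240, so integers 115 through 239: 125 values.

125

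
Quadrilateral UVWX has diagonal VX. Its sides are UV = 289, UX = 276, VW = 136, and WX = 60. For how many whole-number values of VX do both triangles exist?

From triangle UVX: 13 < VX < 565.
From triangle WVX: 76 < VX < 196.
Intersection: 76 < VX < 196, so integers 77 through 195: 119 values.

119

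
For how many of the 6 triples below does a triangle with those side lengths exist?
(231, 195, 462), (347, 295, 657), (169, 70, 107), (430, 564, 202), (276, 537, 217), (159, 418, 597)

(195,231,462): 195+231 ≤ 462 → not valid
(295,347,657): 295+347 ≤ 657 → not valid
(70,107,169): 70+107 > 169 → valid
(202,430,564): 202+430 > 564 → valid
(217,276,537): 217+276 ≤ 537 → not valid
(159,418,597): 159+418 ≤ 597 → not valid
2 of the 6 triples form a triangle.

2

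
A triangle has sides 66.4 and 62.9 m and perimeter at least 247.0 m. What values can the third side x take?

Triangle inequality alone gives 3.5 < x < 129.3.
The perimeter condition gives x ≥ 247.0 − 66.4 − 62.9 = 117.7.
Intersecting the two: 117.7 ≤ x < 129.3.

117.7 ≤ x < 129.3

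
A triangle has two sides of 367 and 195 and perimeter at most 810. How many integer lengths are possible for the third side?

76

Triangle inequality: 172 < x < 562. Perimeter ≤ 810 gives x ≤ 810 − 367 − 195 = 248.
So 172 < x ≤ 248; integers 173 through 248: 76 values.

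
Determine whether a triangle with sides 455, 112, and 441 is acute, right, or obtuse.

right

Compare the square of the longest side to the sum of squares of the other two: 112² + 441² = 207025 = 455².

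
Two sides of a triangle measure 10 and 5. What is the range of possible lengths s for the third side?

By the triangle inequality, s must be less than 10 + 5 = 15 and greater than |10 − 5| = 5.

5 < s < 15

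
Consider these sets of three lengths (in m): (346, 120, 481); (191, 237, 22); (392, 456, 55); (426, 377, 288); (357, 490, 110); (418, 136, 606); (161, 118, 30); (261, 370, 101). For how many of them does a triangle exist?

(120,346,481): 120+346 ≤ 481 → not valid
(22,191,237): 22+191 ≤ 237 → not valid
(55,392,456): 55+392 ≤ 456 → not valid
(288,377,426): 288+377 > 426 → valid
(110,357,490): 110+357 ≤ 490 → not valid
(136,418,606): 136+418 ≤ 606 → not valid
(30,118,161): 30+118 ≤ 161 → not valid
(101,261,370): 101+261 ≤ 370 → not valid
1 of the 8 triples forms a triangle.

1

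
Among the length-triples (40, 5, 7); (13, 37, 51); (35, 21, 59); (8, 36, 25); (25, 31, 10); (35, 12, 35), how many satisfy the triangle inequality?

2

(5,7,40): 5+7 ≤ 40 → not valid
(13,37,51): 13+37 ≤ 51 → not valid
(21,35,59): 21+35 ≤ 59 → not valid
(8,25,36): 8+25 ≤ 36 → not valid
(10,25,31): 10+25 > 31 → valid
(12,35,35): 12+35 > 35 → valid
2 of the 6 triples form a triangle.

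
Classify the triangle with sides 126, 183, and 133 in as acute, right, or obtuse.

acute

Compare the square of the longest side to the sum of squares of the other two: 126² + 133² = 33565 > 33489 = 183².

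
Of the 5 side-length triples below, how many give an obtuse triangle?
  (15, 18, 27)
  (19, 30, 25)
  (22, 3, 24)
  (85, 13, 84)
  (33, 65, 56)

2

(15,18,27): 15²+18² = 549 < 729 = 27² → obtuse
(19,30,25): 19²+25² = 986 > 900 = 30² → acute
(22,3,24): 3²+22² = 493 < 576 = 24² → obtuse
(85,13,84): 13²+84² = 7225 = 85² → right
(33,65,56): 33²+56² = 4225 = 65² → right
2 of the 5 are obtuse.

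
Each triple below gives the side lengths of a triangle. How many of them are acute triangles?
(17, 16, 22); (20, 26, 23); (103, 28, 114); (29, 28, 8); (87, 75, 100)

(17,16,22): 16²+17² = 545 > 484 = 22² → acute
(20,26,23): 20²+23² = 929 > 676 = 26² → acute
(103,28,114): 28²+103² = 11393 < 12996 = 114² → obtuse
(29,28,8): 8²+28² = 848 > 841 = 29² → acute
(87,75,100): 75²+87² = 13194 > 10000 = 100² → acute
4 of the 5 are acute.

4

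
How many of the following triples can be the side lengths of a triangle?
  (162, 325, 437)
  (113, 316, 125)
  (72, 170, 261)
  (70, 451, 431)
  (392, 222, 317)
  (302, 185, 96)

3

(162,325,437): 162+325 > 437 → valid
(113,125,316): 113+125 ≤ 316 → not valid
(72,170,261): 72+170 ≤ 261 → not valid
(70,431,451): 70+431 > 451 → valid
(222,317,392): 222+317 > 392 → valid
(96,185,302): 96+185 ≤ 302 → not valid
3 of the 6 triples form a triangle.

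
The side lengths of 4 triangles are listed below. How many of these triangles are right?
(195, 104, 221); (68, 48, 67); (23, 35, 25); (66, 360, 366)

(195,104,221): 104²+195² = 48841 = 221² → right
(68,48,67): 48²+67² = 6793 > 4624 = 68² → acute
(23,35,25): 23²+25² = 1154 < 1225 = 35² → obtuse
(66,360,366): 66²+360² = 133956 = 366² → right
2 of the 4 are right.

2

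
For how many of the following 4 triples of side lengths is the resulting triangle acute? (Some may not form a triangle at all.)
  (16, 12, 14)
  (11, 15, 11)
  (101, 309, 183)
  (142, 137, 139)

(16,12,14): 12²+14² = 340 > 256 = 16² → acute
(11,15,11): 11²+11² = 242 > 225 = 15² → acute
(101,309,183): 101+183 ≤ 309, not a triangle
(142,137,139): 137²+139² = 38090 > 20164 = 142² → acute
3 of the 4 are acute.

3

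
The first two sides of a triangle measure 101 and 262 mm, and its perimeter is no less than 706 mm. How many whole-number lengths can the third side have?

20

Triangle inequality: 161 < x < 363. Perimeter ≥ 706 gives x ≥ 706 − 101 − 262 = 343.
So 343 ≤ x < 363; integers 343 through 362: 20 values.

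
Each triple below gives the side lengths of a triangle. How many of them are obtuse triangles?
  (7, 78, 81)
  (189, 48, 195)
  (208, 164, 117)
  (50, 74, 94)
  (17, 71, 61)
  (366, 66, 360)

4

(7,78,81): 7²+78² = 6133 < 6561 = 81² → obtuse
(189,48,195): 48²+189² = 38025 = 195² → right
(208,164,117): 117²+164² = 40585 < 43264 = 208² → obtuse
(50,74,94): 50²+74² = 7976 < 8836 = 94² → obtuse
(17,71,61): 17²+61² = 4010 < 5041 = 71² → obtuse
(366,66,360): 66²+360² = 133956 = 366² → right
4 of the 6 are obtuse.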